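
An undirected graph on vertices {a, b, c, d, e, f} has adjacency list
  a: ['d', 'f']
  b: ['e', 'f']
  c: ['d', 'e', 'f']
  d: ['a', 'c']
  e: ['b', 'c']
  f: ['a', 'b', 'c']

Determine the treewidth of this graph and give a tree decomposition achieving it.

Treewidth 2.
One such decomposition:
Bags: B1 = {b, e, f}  B2 = {c, e, f}  B3 = {a, c, f}  B4 = {a, c, d}
Tree: B1–B2, B2–B3, B3–B4

The largest bag has 3 vertices, giving width 2; this decomposition certifies tw(G) ≤ 2. For the lower bound, G contains the cycle b–e–c–f–b, so G is not a forest; only forests have treewidth ≤ 1, hence tw(G) ≥ 2. Hence tw(G) = 2 exactly.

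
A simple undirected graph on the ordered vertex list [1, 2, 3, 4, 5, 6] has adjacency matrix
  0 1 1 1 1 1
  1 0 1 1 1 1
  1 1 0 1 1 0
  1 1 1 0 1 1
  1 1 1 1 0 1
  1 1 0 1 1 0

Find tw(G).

4

A width-4 tree decomposition is:
Bags: B1 = {1, 2, 3, 4, 5}  B2 = {1, 2, 4, 5, 6}
Tree: B1–B2
Each bag holds 5 vertices, so the decomposition has width 4, which upper-bounds the treewidth. Conversely, {1, 2, 3, 4, 5} is a clique of size 5, and the vertices of any clique must share a bag in every tree decomposition; so some bag has ≥ 5 vertices and tw(G) ≥ 4. Hence tw(G) = 4 exactly.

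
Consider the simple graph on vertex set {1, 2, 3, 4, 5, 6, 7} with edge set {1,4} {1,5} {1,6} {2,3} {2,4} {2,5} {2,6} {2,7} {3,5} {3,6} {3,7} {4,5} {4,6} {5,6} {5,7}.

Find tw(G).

3

A width-3 tree decomposition is:
Bags: B1 = {2, 3, 5, 6}  B2 = {2, 4, 5, 6}  B3 = {2, 3, 5, 7}  B4 = {1, 4, 5, 6}
Tree: B1–B2, B1–B3, B2–B4
The largest bag has 4 vertices, giving width 3; this decomposition certifies tw(G) ≤ 3. On the other hand G contains the 4-clique {1, 4, 5, 6}. A clique must lie in a single bag of any decomposition, so no decomposition can have width below 3. The upper and lower bounds meet at 3, so that is the treewidth.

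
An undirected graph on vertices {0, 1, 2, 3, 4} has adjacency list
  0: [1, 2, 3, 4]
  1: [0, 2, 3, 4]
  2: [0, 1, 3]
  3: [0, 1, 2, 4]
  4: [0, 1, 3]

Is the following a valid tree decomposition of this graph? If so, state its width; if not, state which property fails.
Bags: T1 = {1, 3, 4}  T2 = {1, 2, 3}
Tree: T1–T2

A tree decomposition must satisfy three properties: every vertex lies in some bag; for every edge, both endpoints lie together in some bag; and for every vertex, the bags containing it form a connected subtree. Here vertex 0 appears in no bag, so the decomposition is invalid.

No — vertex 0 appears in no bag.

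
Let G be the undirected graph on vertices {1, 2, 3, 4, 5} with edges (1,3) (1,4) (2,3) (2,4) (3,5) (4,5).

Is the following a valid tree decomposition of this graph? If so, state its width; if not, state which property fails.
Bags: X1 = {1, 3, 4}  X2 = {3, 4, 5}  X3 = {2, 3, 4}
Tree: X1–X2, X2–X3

Checking the three conditions: (i) the bags cover all of {1, 2, 3, 4, 5}; (ii) for each edge, some bag contains both endpoints; (iii) the bags containing any fixed vertex form a subtree. All hold, so the decomposition is valid with width 3 − 1 = 2.

Yes; width 2.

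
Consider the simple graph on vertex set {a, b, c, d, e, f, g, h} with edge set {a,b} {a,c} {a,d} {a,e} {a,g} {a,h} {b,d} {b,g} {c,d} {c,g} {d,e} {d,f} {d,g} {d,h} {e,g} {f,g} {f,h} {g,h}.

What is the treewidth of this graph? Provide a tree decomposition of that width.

Each bag holds 4 vertices, so the decomposition has width 3, which upper-bounds the treewidth. Conversely, {a, d, e, g} is a clique of size 4, and the vertices of any clique must share a bag in every tree decomposition; so some bag has ≥ 4 vertices and tw(G) ≥ 3. Combining the bounds, tw(G) = 3.

Treewidth 3.
One such decomposition:
Bags: B1 = {a, d, e, g}  B2 = {a, c, d, g}  B3 = {a, b, d, g}  B4 = {a, d, g, h}  B5 = {d, f, g, h}
Tree: B1–B2, B2–B3, B2–B4, B4–B5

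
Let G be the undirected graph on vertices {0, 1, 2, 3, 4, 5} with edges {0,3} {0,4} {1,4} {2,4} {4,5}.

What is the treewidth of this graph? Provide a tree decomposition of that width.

Every bag has size at most 2, so the width is 2 − 1 = 1 and tw(G) ≤ 1. G has an edge, so its treewidth is at least 1. Combining the bounds, tw(G) = 1.

Treewidth 1.
One such decomposition:
Bags: B1 = {0, 3}  B2 = {0, 4}  B3 = {2, 4}  B4 = {1, 4}  B5 = {4, 5}
Tree: B1–B2, B2–B3, B2–B4, B3–B5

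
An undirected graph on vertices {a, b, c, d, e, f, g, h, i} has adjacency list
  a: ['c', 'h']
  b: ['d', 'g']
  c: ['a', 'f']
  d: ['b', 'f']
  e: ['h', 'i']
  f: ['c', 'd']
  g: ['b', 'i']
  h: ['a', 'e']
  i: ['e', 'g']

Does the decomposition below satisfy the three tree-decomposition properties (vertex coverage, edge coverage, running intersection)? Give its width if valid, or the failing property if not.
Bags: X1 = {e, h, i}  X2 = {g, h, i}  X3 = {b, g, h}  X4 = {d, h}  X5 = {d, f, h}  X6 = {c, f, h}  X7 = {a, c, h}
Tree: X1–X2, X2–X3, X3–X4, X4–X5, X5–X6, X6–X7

No — edge (b,d) lies in no bag.

A tree decomposition must satisfy three properties: every vertex lies in some bag; for every edge, both endpoints lie together in some bag; and for every vertex, the bags containing it form a connected subtree. Here edge (b,d) lies in no bag, so the decomposition is invalid.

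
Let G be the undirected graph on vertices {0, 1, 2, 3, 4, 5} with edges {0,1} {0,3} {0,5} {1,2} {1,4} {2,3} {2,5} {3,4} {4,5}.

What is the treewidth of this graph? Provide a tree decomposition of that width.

Every bag has size at most 4, so the width is 4 − 1 = 3 and tw(G) ≤ 3. For the lower bound: the 4 vertex sets {1,4}, {2,3}, {0}, {5} are disjoint, each induces a connected subgraph, and every pair is joined by at least one edge of G. Contracting each set to a single vertex therefore yields K_{4} as a minor, and since treewidth is minor-monotone, tw(G) ≥ tw(K_{4}) = 3. Therefore the treewidth is 3.

Treewidth 3.
One such decomposition:
Bags: B1 = {0, 1, 2, 4}  B2 = {0, 2, 3, 4}  B3 = {0, 2, 4, 5}
Tree: B1–B2, B2–B3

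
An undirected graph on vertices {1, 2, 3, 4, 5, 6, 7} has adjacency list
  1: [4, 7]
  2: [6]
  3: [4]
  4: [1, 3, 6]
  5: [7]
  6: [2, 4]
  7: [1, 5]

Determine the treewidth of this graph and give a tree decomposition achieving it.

Treewidth 1.
One such decomposition:
Bags: B1 = {1, 4}  B2 = {4, 6}  B3 = {1, 7}  B4 = {3, 4}  B5 = {2, 6}  B6 = {5, 7}
Tree: B1–B2, B1–B3, B1–B4, B2–B5, B3–B6

The largest bag has 2 vertices, giving width 1; this decomposition certifies tw(G) ≤ 1. Any graph with an edge has treewidth ≥ 1, and G has the edge 1–4. The upper and lower bounds meet at 1, so that is the treewidth.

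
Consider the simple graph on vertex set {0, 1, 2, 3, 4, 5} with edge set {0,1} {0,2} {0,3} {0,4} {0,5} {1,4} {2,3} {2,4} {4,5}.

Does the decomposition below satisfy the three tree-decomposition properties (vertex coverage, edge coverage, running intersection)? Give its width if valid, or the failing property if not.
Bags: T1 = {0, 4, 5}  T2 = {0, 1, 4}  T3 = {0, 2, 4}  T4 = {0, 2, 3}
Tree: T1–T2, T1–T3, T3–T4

Checking the three conditions: (i) the bags cover all of {0, 1, 2, 3, 4, 5}; (ii) for each edge, some bag contains both endpoints; (iii) the bags containing any fixed vertex form a subtree. All hold, so the decomposition is valid with width 3 − 1 = 2.

Yes; width 2.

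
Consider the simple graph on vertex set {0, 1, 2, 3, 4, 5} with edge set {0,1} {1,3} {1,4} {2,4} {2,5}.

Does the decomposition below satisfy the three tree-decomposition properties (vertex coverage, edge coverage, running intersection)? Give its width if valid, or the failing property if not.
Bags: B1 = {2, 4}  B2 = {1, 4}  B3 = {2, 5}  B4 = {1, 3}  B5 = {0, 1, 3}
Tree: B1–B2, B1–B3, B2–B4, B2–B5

A tree decomposition must satisfy three properties: every vertex lies in some bag; for every edge, both endpoints lie together in some bag; and for every vertex, the bags containing it form a connected subtree. Here bags containing vertex 3 are not connected in the tree, so the decomposition is invalid.

No — bags containing vertex 3 are not connected in the tree.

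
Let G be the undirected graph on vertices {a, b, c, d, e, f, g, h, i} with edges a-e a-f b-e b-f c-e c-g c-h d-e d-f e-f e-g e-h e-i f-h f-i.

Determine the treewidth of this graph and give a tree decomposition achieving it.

Treewidth 2.
Bags: B1 = {e, f, h}  B2 = {e, f, i}  B3 = {b, e, f}  B4 = {a, e, f}  B5 = {c, e, h}  B6 = {c, e, g}  B7 = {d, e, f}
Tree: B1–B2, B1–B3, B2–B4, B1–B5, B5–B6, B4–B7

Every bag has size at most 3, so the width is 3 − 1 = 2 and tw(G) ≤ 2. On the other hand G contains the 3-clique {c, e, g}. A clique must lie in a single bag of any decomposition, so no decomposition can have width below 2. Therefore the treewidth is 2.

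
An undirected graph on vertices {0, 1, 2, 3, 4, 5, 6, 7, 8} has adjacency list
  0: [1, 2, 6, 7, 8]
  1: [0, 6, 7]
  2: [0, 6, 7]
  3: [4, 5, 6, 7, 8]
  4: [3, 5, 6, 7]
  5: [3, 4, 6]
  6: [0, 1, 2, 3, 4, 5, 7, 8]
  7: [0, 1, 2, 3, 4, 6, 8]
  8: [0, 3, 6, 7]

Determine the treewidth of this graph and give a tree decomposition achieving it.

Every bag has size at most 4, so the width is 4 − 1 = 3 and tw(G) ≤ 3. Conversely, {3, 4, 5, 6} is a clique of size 4, and the vertices of any clique must share a bag in every tree decomposition; so some bag has ≥ 4 vertices and tw(G) ≥ 3. Combining the bounds, tw(G) = 3.

Treewidth 3.
One optimal decomposition is:
Bags: B1 = {3, 4, 6, 7}  B2 = {3, 4, 5, 6}  B3 = {3, 6, 7, 8}  B4 = {0, 6, 7, 8}  B5 = {0, 2, 6, 7}  B6 = {0, 1, 6, 7}
Tree: B1–B2, B1–B3, B3–B4, B4–B5, B5–B6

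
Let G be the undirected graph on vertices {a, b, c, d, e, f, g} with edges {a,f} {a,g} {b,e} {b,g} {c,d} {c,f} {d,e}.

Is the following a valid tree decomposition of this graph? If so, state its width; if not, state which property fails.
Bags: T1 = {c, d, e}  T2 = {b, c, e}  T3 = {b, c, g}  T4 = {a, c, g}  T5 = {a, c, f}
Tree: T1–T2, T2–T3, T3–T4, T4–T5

Checking the three conditions: (i) the bags cover all of {a, b, c, d, e, f, g}; (ii) for each edge, some bag contains both endpoints; (iii) the bags containing any fixed vertex form a subtree. All hold, so the decomposition is valid with width 3 − 1 = 2.

Yes; width 2.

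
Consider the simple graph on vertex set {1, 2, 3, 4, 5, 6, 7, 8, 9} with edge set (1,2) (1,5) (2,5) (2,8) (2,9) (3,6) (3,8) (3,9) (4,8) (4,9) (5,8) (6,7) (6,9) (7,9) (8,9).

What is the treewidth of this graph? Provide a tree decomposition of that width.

Every bag has size at most 3, so the width is 3 − 1 = 2 and tw(G) ≤ 2. Conversely, {1, 2, 5} is a clique of size 3, and the vertices of any clique must share a bag in every tree decomposition; so some bag has ≥ 3 vertices and tw(G) ≥ 2. Hence tw(G) = 2 exactly.

Treewidth 2.
Bags: B1 = {3, 6, 9}  B2 = {3, 8, 9}  B3 = {2, 8, 9}  B4 = {2, 5, 8}  B5 = {1, 2, 5}  B6 = {4, 8, 9}  B7 = {6, 7, 9}
Tree: B1–B2, B2–B3, B3–B4, B4–B5, B3–B6, B1–B7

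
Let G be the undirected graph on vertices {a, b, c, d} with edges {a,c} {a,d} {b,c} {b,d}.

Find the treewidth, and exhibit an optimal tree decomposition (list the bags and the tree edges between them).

The largest bag has 3 vertices, giving width 2; this decomposition certifies tw(G) ≤ 2. Since d–b–c–a–d is a cycle in G, G is not acyclic. Forests are exactly the graphs of treewidth ≤ 1, so tw(G) ≥ 2. Therefore the treewidth is 2.

Treewidth 2.
One optimal decomposition is:
Bags: B1 = {b, c, d}  B2 = {a, c, d}
Tree: B1–B2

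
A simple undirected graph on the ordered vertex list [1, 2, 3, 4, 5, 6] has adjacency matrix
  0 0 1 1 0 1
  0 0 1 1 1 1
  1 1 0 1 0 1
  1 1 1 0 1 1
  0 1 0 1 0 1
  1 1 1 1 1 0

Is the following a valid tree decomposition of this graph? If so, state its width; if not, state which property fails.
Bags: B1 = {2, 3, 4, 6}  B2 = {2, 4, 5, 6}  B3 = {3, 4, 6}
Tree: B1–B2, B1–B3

A tree decomposition must satisfy three properties: every vertex lies in some bag; for every edge, both endpoints lie together in some bag; and for every vertex, the bags containing it form a connected subtree. Here vertex 1 appears in no bag, so the decomposition is invalid.

No — vertex 1 appears in no bag.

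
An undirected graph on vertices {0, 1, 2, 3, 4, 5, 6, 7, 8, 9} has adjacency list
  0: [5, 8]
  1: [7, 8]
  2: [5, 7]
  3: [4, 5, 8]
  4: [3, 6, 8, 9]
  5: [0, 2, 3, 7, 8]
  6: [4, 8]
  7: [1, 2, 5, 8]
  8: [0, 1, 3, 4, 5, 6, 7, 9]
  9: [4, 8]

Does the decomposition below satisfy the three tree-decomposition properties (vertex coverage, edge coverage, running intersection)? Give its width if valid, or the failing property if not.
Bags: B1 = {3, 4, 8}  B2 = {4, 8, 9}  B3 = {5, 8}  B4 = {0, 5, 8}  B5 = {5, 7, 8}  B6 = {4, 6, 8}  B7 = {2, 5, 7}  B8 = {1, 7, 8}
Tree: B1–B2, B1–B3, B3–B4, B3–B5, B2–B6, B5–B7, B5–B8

No — edge (3,5) lies in no bag.

A tree decomposition must satisfy three properties: every vertex lies in some bag; for every edge, both endpoints lie together in some bag; and for every vertex, the bags containing it form a connected subtree. Here edge (3,5) lies in no bag, so the decomposition is invalid.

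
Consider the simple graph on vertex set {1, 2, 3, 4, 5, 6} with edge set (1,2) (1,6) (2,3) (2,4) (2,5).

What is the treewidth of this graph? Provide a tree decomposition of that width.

Each bag holds 2 vertices, so the decomposition has width 1, which upper-bounds the treewidth. Since G has at least one edge (e.g. 4–2), it is not an edgeless graph, so tw(G) ≥ 1. The upper and lower bounds meet at 1, so that is the treewidth.

Treewidth 1.
One optimal decomposition is:
Bags: B1 = {2, 4}  B2 = {2, 3}  B3 = {1, 2}  B4 = {1, 6}  B5 = {2, 5}
Tree: B1–B2, B2–B3, B3–B4, B3–B5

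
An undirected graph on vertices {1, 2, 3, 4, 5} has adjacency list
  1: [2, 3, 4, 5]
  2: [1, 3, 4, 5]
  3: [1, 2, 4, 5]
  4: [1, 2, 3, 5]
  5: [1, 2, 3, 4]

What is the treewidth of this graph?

4

A width-4 tree decomposition is:
Bags: B1 = {1, 2, 3, 4, 5}
Tree: (single bag)
A single bag containing all 5 vertices is trivially a valid decomposition of width 4. Conversely, {1, 2, 3, 4, 5} is a clique of size 5, and the vertices of any clique must share a bag in every tree decomposition; so some bag has ≥ 5 vertices and tw(G) ≥ 4. Therefore the treewidth is 4.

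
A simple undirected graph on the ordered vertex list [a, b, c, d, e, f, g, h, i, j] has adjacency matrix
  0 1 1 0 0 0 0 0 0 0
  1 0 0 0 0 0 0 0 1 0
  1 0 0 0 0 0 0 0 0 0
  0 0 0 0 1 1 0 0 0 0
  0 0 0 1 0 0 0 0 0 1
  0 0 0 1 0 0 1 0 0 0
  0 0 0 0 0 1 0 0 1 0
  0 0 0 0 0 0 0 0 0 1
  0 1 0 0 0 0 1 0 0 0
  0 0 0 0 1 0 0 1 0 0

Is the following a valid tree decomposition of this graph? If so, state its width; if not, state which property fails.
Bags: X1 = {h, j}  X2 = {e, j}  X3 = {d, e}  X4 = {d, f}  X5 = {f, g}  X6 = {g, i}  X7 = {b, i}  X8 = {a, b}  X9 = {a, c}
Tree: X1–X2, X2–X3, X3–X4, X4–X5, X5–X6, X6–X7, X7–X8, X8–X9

Every vertex of G appears in some bag (union = {a, b, c, d, e, f, g, h, i, j}); every edge is covered by a bag; and for each vertex v the set of bags containing v is connected in the bag tree. The decomposition is therefore valid. The largest bag has 2 vertices, so the width is 1.

Yes; width 1.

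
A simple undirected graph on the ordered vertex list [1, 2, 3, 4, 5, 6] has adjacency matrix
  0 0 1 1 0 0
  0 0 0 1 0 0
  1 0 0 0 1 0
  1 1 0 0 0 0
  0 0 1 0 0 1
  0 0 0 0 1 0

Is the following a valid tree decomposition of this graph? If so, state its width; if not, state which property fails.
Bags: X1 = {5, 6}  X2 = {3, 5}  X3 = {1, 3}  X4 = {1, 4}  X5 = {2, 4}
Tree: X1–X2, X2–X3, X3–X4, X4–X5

Yes; width 1.

Vertex coverage: the bags together contain {1, 2, 3, 4, 5, 6}, the full vertex set. Edge coverage: each edge of G has both endpoints in at least one bag. Running intersection: for every vertex, the bags containing it form a connected subtree. All three properties hold, so this is a valid tree decomposition of width max|bag| − 1 = 1, and hence tw(G) ≤ 1.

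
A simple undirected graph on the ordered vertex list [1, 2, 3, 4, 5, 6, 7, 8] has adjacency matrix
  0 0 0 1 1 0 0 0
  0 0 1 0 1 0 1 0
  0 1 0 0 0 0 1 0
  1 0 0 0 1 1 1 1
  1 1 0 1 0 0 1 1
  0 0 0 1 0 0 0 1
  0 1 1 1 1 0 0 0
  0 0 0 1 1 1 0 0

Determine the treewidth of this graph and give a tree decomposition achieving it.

Treewidth 2.
One optimal decomposition is:
Bags: B1 = {2, 5, 7}  B2 = {2, 3, 7}  B3 = {4, 5, 7}  B4 = {4, 5, 8}  B5 = {4, 6, 8}  B6 = {1, 4, 5}
Tree: B1–B2, B1–B3, B3–B4, B4–B5, B4–B6

Each bag holds 3 vertices, so the decomposition has width 2, which upper-bounds the treewidth. Conversely, {2, 3, 7} is a clique of size 3, and the vertices of any clique must share a bag in every tree decomposition; so some bag has ≥ 3 vertices and tw(G) ≥ 2. Therefore the treewidth is 2.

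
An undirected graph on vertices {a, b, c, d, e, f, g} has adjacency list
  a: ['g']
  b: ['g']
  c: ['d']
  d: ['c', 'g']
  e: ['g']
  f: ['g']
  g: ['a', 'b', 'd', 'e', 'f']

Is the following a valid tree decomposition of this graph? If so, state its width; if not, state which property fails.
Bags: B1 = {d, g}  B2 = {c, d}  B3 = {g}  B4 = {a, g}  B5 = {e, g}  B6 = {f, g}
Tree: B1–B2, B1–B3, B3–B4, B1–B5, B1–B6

A tree decomposition must satisfy three properties: every vertex lies in some bag; for every edge, both endpoints lie together in some bag; and for every vertex, the bags containing it form a connected subtree. Here vertex b appears in no bag, so the decomposition is invalid.

No — vertex b appears in no bag.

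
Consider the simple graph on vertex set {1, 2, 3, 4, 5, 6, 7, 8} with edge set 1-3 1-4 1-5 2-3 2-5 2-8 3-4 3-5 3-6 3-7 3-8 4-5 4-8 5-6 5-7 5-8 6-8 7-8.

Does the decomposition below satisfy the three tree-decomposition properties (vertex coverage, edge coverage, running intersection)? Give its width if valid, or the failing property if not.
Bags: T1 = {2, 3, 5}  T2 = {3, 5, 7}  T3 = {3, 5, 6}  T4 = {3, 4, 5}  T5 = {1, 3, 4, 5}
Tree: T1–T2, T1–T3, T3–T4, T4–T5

No — vertex 8 appears in no bag.

A tree decomposition must satisfy three properties: every vertex lies in some bag; for every edge, both endpoints lie together in some bag; and for every vertex, the bags containing it form a connected subtree. Here vertex 8 appears in no bag, so the decomposition is invalid.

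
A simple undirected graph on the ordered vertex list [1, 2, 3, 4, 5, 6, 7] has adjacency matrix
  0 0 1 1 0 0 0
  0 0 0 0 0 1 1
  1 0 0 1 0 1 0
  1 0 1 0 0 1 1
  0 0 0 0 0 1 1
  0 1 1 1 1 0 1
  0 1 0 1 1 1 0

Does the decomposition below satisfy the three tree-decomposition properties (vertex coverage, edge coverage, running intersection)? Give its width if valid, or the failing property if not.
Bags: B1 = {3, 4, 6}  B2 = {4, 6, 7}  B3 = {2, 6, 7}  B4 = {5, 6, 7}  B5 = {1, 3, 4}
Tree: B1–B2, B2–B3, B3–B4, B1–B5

Vertex coverage: the bags together contain {1, 2, 3, 4, 5, 6, 7}, the full vertex set. Edge coverage: each edge of G has both endpoints in at least one bag. Running intersection: for every vertex, the bags containing it form a connected subtree. All three properties hold, so this is a valid tree decomposition of width max|bag| − 1 = 2, and hence tw(G) ≤ 2.

Yes; width 2.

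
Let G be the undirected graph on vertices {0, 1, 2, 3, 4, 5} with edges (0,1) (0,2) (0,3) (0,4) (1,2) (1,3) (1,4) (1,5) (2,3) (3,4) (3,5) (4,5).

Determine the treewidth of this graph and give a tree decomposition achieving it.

The largest bag has 4 vertices, giving width 3; this decomposition certifies tw(G) ≤ 3. For the lower bound, the 4 vertices {0, 1, 2, 3} are pairwise adjacent, and any tree decomposition puts a clique entirely inside one bag — forcing width ≥ 3. Therefore the treewidth is 3.

Treewidth 3.
One optimal decomposition is:
Bags: B1 = {0, 1, 3, 4}  B2 = {0, 1, 2, 3}  B3 = {1, 3, 4, 5}
Tree: B1–B2, B1–B3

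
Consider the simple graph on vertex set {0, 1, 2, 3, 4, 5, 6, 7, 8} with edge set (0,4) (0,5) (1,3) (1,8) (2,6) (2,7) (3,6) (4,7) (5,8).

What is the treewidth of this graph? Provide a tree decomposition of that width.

Every bag has size at most 3, so the width is 3 − 1 = 2 and tw(G) ≤ 2. For the lower bound, G contains the cycle 2–7–4–0–5–8–1–3–6–2, so G is not a forest; only forests have treewidth ≤ 1, hence tw(G) ≥ 2. Hence tw(G) = 2 exactly.

Treewidth 2.
Bags: B1 = {2, 4, 7}  B2 = {0, 2, 4}  B3 = {0, 2, 5}  B4 = {2, 5, 8}  B5 = {1, 2, 8}  B6 = {1, 2, 3}  B7 = {2, 3, 6}
Tree: B1–B2, B2–B3, B3–B4, B4–B5, B5–B6, B6–B7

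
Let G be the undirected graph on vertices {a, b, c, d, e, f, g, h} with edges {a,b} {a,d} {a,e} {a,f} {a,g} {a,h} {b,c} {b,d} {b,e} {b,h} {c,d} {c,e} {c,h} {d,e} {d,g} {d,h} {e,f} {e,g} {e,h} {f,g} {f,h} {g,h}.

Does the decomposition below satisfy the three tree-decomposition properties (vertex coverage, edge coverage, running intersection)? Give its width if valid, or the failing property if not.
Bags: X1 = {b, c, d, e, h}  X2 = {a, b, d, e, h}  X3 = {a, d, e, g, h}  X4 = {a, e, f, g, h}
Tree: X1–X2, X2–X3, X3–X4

Every vertex of G appears in some bag (union = {a, b, c, d, e, f, g, h}); every edge is covered by a bag; and for each vertex v the set of bags containing v is connected in the bag tree. The decomposition is therefore valid. The largest bag has 5 vertices, so the width is 4.

Yes; width 4.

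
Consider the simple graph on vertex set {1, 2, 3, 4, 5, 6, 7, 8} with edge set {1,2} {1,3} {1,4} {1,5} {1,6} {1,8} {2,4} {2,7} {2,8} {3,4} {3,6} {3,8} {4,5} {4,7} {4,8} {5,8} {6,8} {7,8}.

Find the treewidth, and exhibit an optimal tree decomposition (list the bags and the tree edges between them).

Every bag has size at most 4, so the width is 4 − 1 = 3 and tw(G) ≤ 3. Conversely, {1, 2, 4, 8} is a clique of size 4, and the vertices of any clique must share a bag in every tree decomposition; so some bag has ≥ 4 vertices and tw(G) ≥ 3. Hence tw(G) = 3 exactly.

Treewidth 3.
One such decomposition:
Bags: B1 = {2, 4, 7, 8}  B2 = {1, 2, 4, 8}  B3 = {1, 4, 5, 8}  B4 = {1, 3, 4, 8}  B5 = {1, 3, 6, 8}
Tree: B1–B2, B2–B3, B2–B4, B4–B5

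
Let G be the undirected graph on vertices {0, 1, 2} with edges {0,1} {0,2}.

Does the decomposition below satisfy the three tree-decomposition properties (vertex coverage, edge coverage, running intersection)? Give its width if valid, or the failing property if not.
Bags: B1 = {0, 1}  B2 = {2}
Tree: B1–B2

A tree decomposition must satisfy three properties: every vertex lies in some bag; for every edge, both endpoints lie together in some bag; and for every vertex, the bags containing it form a connected subtree. Here edge (0,2) lies in no bag, so the decomposition is invalid.

No — edge (0,2) lies in no bag.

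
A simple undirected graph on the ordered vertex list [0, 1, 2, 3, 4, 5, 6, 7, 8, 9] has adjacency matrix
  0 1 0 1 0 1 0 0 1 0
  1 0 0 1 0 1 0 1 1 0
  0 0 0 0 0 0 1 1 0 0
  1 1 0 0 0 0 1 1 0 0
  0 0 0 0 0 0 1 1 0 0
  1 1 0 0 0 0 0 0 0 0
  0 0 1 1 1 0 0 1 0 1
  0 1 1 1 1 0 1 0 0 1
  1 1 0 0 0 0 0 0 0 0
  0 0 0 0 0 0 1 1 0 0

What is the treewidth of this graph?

2

A width-2 tree decomposition is:
Bags: B1 = {0, 1, 3}  B2 = {1, 3, 7}  B3 = {3, 6, 7}  B4 = {0, 1, 8}  B5 = {2, 6, 7}  B6 = {4, 6, 7}  B7 = {0, 1, 5}  B8 = {6, 7, 9}
Tree: B1–B2, B2–B3, B1–B4, B3–B5, B5–B6, B1–B7, B5–B8
The largest bag has 3 vertices, giving width 2; this decomposition certifies tw(G) ≤ 2. Conversely, {0, 1, 8} is a clique of size 3, and the vertices of any clique must share a bag in every tree decomposition; so some bag has ≥ 3 vertices and tw(G) ≥ 2. Hence tw(G) = 2 exactly.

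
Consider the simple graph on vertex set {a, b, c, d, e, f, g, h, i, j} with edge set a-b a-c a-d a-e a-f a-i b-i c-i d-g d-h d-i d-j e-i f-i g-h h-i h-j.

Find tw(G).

A width-2 tree decomposition is:
Bags: B1 = {d, g, h}  B2 = {d, h, i}  B3 = {d, h, j}  B4 = {a, d, i}  B5 = {a, c, i}  B6 = {a, b, i}  B7 = {a, f, i}  B8 = {a, e, i}
Tree: B1–B2, B1–B3, B2–B4, B4–B5, B5–B6, B4–B7, B6–B8
Each bag holds 3 vertices, so the decomposition has width 2, which upper-bounds the treewidth. For the lower bound, the 3 vertices {d, g, h} are pairwise adjacent, and any tree decomposition puts a clique entirely inside one bag — forcing width ≥ 2. The upper and lower bounds meet at 2, so that is the treewidth.

2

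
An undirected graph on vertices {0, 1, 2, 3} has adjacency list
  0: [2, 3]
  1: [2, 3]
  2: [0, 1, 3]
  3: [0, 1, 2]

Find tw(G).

A width-2 tree decomposition is:
Bags: B1 = {1, 2, 3}  B2 = {0, 2, 3}
Tree: B1–B2
Every bag has size at most 3, so the width is 3 − 1 = 2 and tw(G) ≤ 2. On the other hand G contains the 3-clique {0, 2, 3}. A clique must lie in a single bag of any decomposition, so no decomposition can have width below 2. The upper and lower bounds meet at 2, so that is the treewidth.

2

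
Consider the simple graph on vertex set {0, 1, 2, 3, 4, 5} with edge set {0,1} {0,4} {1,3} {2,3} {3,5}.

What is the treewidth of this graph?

1

A width-1 tree decomposition is:
Bags: B1 = {0, 4}  B2 = {0, 1}  B3 = {1, 3}  B4 = {3, 5}  B5 = {2, 3}
Tree: B1–B2, B2–B3, B3–B4, B3–B5
Every bag has size at most 2, so the width is 2 − 1 = 1 and tw(G) ≤ 1. Any graph with an edge has treewidth ≥ 1, and G has the edge 4–0. The upper and lower bounds meet at 1, so that is the treewidth.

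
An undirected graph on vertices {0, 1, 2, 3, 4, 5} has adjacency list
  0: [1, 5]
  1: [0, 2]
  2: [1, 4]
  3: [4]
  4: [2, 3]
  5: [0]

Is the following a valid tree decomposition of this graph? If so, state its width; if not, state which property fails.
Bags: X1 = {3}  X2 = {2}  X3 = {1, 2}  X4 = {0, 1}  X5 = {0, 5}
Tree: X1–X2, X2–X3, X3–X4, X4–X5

A tree decomposition must satisfy three properties: every vertex lies in some bag; for every edge, both endpoints lie together in some bag; and for every vertex, the bags containing it form a connected subtree. Here vertex 4 appears in no bag, so the decomposition is invalid.

No — vertex 4 appears in no bag.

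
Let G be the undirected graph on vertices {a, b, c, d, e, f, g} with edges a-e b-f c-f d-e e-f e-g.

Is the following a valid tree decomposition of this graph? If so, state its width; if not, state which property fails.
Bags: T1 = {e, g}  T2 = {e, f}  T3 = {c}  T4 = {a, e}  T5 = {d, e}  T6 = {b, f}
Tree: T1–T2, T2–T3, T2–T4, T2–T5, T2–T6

No — edge (f,c) lies in no bag.

A tree decomposition must satisfy three properties: every vertex lies in some bag; for every edge, both endpoints lie together in some bag; and for every vertex, the bags containing it form a connected subtree. Here edge (f,c) lies in no bag, so the decomposition is invalid.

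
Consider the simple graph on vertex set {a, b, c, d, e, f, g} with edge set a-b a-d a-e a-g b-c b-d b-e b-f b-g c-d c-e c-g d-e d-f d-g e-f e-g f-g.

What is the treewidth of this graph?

A width-4 tree decomposition is:
Bags: B1 = {b, c, d, e, g}  B2 = {b, d, e, f, g}  B3 = {a, b, d, e, g}
Tree: B1–B2, B1–B3
Every bag has size at most 5, so the width is 5 − 1 = 4 and tw(G) ≤ 4. Conversely, {a, b, d, e, g} is a clique of size 5, and the vertices of any clique must share a bag in every tree decomposition; so some bag has ≥ 5 vertices and tw(G) ≥ 4. Combining the bounds, tw(G) = 4.

4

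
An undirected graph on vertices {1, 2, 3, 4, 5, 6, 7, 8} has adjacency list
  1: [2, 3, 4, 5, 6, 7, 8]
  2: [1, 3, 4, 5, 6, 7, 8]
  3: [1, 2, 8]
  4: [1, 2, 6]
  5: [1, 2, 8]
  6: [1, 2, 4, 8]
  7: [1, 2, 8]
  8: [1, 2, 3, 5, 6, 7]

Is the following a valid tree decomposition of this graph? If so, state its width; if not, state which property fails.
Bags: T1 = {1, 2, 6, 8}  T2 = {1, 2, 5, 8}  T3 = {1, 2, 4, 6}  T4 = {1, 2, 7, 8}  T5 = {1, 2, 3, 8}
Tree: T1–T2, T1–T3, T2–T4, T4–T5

Checking the three conditions: (i) the bags cover all of {1, 2, 3, 4, 5, 6, 7, 8}; (ii) for each edge, some bag contains both endpoints; (iii) the bags containing any fixed vertex form a subtree. All hold, so the decomposition is valid with width 4 − 1 = 3.

Yes; width 3.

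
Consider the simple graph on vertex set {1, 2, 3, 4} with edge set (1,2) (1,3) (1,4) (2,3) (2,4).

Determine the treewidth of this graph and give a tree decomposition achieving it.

Every bag has size at most 3, so the width is 3 − 1 = 2 and tw(G) ≤ 2. For the lower bound, the 3 vertices {1, 2, 3} are pairwise adjacent, and any tree decomposition puts a clique entirely inside one bag — forcing width ≥ 2. Hence tw(G) = 2 exactly.

Treewidth 2.
One such decomposition:
Bags: B1 = {1, 2, 3}  B2 = {1, 2, 4}
Tree: B1–B2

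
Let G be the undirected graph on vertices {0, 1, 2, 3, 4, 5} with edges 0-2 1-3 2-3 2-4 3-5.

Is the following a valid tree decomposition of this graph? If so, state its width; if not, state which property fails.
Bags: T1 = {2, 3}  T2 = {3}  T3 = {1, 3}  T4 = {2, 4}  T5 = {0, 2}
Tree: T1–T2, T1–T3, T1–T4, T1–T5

No — vertex 5 appears in no bag.

A tree decomposition must satisfy three properties: every vertex lies in some bag; for every edge, both endpoints lie together in some bag; and for every vertex, the bags containing it form a connected subtree. Here vertex 5 appears in no bag, so the decomposition is invalid.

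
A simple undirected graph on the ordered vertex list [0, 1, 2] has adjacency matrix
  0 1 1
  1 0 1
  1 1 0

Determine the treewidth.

A width-2 tree decomposition is:
Bags: B1 = {0, 1, 2}
Tree: (single bag)
With just one bag of size 3, the width is 3 − 1 = 2, so tw(G) ≤ 2. On the other hand G contains the 3-clique {0, 1, 2}. A clique must lie in a single bag of any decomposition, so no decomposition can have width below 2. Therefore the treewidth is 2.

2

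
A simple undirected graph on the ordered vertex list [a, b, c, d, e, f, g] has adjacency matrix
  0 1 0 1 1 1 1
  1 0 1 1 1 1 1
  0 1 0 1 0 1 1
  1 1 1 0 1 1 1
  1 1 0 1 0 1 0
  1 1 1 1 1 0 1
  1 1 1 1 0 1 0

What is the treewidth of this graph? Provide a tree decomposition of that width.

Each bag holds 5 vertices, so the decomposition has width 4, which upper-bounds the treewidth. On the other hand G contains the 5-clique {b, c, d, f, g}. A clique must lie in a single bag of any decomposition, so no decomposition can have width below 4. Hence tw(G) = 4 exactly.

Treewidth 4.
One optimal decomposition is:
Bags: B1 = {a, b, d, f, g}  B2 = {b, c, d, f, g}  B3 = {a, b, d, e, f}
Tree: B1–B2, B1–B3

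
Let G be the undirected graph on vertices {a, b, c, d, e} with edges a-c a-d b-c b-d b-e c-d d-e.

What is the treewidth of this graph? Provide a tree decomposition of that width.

Treewidth 2.
One such decomposition:
Bags: B1 = {b, c, d}  B2 = {b, d, e}  B3 = {a, c, d}
Tree: B1–B2, B1–B3

Each bag holds 3 vertices, so the decomposition has width 2, which upper-bounds the treewidth. For the lower bound, the 3 vertices {b, d, e} are pairwise adjacent, and any tree decomposition puts a clique entirely inside one bag — forcing width ≥ 2. Hence tw(G) = 2 exactly.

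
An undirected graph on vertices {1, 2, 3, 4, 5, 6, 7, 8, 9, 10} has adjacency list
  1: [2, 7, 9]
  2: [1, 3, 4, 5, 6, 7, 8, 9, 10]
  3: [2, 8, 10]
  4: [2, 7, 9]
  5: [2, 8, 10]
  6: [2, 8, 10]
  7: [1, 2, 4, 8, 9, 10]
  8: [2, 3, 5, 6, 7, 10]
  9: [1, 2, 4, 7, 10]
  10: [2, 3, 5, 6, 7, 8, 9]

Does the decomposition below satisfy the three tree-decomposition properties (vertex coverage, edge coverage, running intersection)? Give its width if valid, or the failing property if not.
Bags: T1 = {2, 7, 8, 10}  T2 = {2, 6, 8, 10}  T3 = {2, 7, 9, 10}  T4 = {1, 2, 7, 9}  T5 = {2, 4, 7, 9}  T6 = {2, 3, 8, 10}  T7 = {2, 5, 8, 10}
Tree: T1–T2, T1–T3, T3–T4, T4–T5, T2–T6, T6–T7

Checking the three conditions: (i) the bags cover all of {1, 2, 3, 4, 5, 6, 7, 8, 9, 10}; (ii) for each edge, some bag contains both endpoints; (iii) the bags containing any fixed vertex form a subtree. All hold, so the decomposition is valid with width 4 − 1 = 3.

Yes; width 3.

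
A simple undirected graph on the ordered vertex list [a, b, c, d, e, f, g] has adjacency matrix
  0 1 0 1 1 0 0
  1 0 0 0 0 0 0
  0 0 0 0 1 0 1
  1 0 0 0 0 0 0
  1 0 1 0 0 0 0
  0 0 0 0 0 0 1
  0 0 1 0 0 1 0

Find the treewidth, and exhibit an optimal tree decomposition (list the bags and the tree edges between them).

Treewidth 1.
Bags: B1 = {c, e}  B2 = {c, g}  B3 = {f, g}  B4 = {a, e}  B5 = {a, b}  B6 = {a, d}
Tree: B1–B2, B2–B3, B1–B4, B4–B5, B5–B6

Every bag has size at most 2, so the width is 2 − 1 = 1 and tw(G) ≤ 1. Since G has at least one edge (e.g. c–e), it is not an edgeless graph, so tw(G) ≥ 1. Hence tw(G) = 1 exactly.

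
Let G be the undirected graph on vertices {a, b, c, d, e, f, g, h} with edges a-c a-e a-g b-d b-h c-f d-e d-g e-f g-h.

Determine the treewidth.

2

A width-2 tree decomposition is:
Bags: B1 = {b, d, h}  B2 = {d, g, h}  B3 = {d, e, g}  B4 = {a, e, g}  B5 = {a, e, f}  B6 = {a, c, f}
Tree: B1–B2, B2–B3, B3–B4, B4–B5, B5–B6
Every bag has size at most 3, so the width is 3 − 1 = 2 and tw(G) ≤ 2. Since b–h–g–d–b is a cycle in G, G is not acyclic. Forests are exactly the graphs of treewidth ≤ 1, so tw(G) ≥ 2. Hence tw(G) = 2 exactly.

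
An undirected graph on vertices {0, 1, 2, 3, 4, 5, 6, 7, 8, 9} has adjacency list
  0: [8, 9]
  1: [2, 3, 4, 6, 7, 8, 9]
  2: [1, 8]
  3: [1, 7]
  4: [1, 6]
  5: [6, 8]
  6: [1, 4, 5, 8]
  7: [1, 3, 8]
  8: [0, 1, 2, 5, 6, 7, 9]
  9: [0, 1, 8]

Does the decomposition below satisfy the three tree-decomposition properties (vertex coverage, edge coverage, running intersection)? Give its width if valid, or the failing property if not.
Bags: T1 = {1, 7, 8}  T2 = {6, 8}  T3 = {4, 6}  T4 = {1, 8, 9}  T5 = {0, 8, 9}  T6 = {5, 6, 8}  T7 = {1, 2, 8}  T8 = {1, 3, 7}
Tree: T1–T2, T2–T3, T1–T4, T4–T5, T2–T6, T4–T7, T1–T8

No — edge (1,6) lies in no bag.

A tree decomposition must satisfy three properties: every vertex lies in some bag; for every edge, both endpoints lie together in some bag; and for every vertex, the bags containing it form a connected subtree. Here edge (1,6) lies in no bag, so the decomposition is invalid.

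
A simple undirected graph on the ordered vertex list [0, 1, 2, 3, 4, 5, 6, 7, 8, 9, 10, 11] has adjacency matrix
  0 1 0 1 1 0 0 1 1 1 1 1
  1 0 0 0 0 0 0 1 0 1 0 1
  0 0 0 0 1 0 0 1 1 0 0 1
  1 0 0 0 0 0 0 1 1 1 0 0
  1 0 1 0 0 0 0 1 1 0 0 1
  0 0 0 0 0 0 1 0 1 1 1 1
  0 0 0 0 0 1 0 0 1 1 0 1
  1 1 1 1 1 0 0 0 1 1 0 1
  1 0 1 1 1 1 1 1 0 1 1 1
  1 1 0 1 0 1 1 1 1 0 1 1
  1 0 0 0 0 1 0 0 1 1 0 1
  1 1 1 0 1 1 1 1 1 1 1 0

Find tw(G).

A width-4 tree decomposition is:
Bags: B1 = {0, 8, 9, 10, 11}  B2 = {0, 7, 8, 9, 11}  B3 = {0, 3, 7, 8, 9}  B4 = {0, 4, 7, 8, 11}  B5 = {5, 8, 9, 10, 11}  B6 = {2, 4, 7, 8, 11}  B7 = {0, 1, 7, 9, 11}  B8 = {5, 6, 8, 9, 11}
Tree: B1–B2, B2–B3, B2–B4, B1–B5, B4–B6, B2–B7, B5–B8
Each bag holds 5 vertices, so the decomposition has width 4, which upper-bounds the treewidth. For the lower bound, the 5 vertices {0, 8, 9, 10, 11} are pairwise adjacent, and any tree decomposition puts a clique entirely inside one bag — forcing width ≥ 4. Therefore the treewidth is 4.

4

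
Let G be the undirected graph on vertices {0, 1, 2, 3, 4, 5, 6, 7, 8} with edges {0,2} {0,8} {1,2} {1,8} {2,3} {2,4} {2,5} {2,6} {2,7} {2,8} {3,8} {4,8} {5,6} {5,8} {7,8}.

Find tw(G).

A width-2 tree decomposition is:
Bags: B1 = {0, 2, 8}  B2 = {2, 4, 8}  B3 = {1, 2, 8}  B4 = {2, 3, 8}  B5 = {2, 5, 8}  B6 = {2, 7, 8}  B7 = {2, 5, 6}
Tree: B1–B2, B1–B3, B3–B4, B3–B5, B2–B6, B5–B7
Every bag has size at most 3, so the width is 3 − 1 = 2 and tw(G) ≤ 2. For the lower bound, the 3 vertices {0, 2, 8} are pairwise adjacent, and any tree decomposition puts a clique entirely inside one bag — forcing width ≥ 2. Therefore the treewidth is 2.

2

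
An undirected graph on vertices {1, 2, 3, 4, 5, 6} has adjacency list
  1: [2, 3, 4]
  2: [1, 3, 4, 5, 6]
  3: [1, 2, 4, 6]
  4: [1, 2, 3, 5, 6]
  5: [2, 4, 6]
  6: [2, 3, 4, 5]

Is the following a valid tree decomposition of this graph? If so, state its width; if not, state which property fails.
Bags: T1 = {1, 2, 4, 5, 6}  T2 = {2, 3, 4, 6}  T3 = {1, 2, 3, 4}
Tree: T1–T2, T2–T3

No — bags containing vertex 1 are not connected in the tree.

A tree decomposition must satisfy three properties: every vertex lies in some bag; for every edge, both endpoints lie together in some bag; and for every vertex, the bags containing it form a connected subtree. Here bags containing vertex 1 are not connected in the tree, so the decomposition is invalid.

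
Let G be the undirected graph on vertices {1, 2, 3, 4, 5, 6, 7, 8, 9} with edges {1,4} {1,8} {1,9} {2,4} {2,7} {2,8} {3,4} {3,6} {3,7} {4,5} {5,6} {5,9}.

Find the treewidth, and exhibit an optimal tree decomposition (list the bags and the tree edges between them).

The largest bag has 4 vertices, giving width 3; this decomposition certifies tw(G) ≤ 3. For the lower bound: the 4 vertex sets {5,6,9}, {3}, {4}, {1,2,7,8} are disjoint, each induces a connected subgraph, and every pair is joined by at least one edge of G. Contracting each set to a single vertex therefore yields K_{4} as a minor, and since treewidth is minor-monotone, tw(G) ≥ tw(K_{4}) = 3. Hence tw(G) = 3 exactly.

Treewidth 3.
One optimal decomposition is:
Bags: B1 = {3, 5, 6, 9}  B2 = {3, 4, 5, 9}  B3 = {1, 3, 4, 9}  B4 = {1, 3, 4, 7}  B5 = {1, 2, 4, 7}  B6 = {1, 2, 7, 8}
Tree: B1–B2, B2–B3, B3–B4, B4–B5, B5–B6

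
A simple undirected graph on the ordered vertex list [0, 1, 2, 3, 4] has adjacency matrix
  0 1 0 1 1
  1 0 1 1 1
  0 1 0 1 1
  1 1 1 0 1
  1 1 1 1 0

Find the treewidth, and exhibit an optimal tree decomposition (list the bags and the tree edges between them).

Treewidth 3.
One optimal decomposition is:
Bags: B1 = {0, 1, 3, 4}  B2 = {1, 2, 3, 4}
Tree: B1–B2

The largest bag has 4 vertices, giving width 3; this decomposition certifies tw(G) ≤ 3. Conversely, {0, 1, 3, 4} is a clique of size 4, and the vertices of any clique must share a bag in every tree decomposition; so some bag has ≥ 4 vertices and tw(G) ≥ 3. The upper and lower bounds meet at 3, so that is the treewidth.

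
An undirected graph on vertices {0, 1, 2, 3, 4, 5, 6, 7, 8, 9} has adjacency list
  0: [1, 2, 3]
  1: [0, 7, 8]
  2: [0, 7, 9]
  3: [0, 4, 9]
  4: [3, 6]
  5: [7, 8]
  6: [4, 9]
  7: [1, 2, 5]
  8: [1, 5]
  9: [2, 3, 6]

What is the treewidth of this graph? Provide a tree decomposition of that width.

The largest bag has 3 vertices, giving width 2; this decomposition certifies tw(G) ≤ 2. For the lower bound, G contains the cycle 4–6–9–3–4, so G is not a forest; only forests have treewidth ≤ 1, hence tw(G) ≥ 2. The upper and lower bounds meet at 2, so that is the treewidth.

Treewidth 2.
One optimal decomposition is:
Bags: B1 = {3, 4, 6}  B2 = {3, 6, 9}  B3 = {0, 3, 9}  B4 = {0, 2, 9}  B5 = {0, 1, 2}  B6 = {1, 2, 7}  B7 = {1, 7, 8}  B8 = {5, 7, 8}
Tree: B1–B2, B2–B3, B3–B4, B4–B5, B5–B6, B6–B7, B7–B8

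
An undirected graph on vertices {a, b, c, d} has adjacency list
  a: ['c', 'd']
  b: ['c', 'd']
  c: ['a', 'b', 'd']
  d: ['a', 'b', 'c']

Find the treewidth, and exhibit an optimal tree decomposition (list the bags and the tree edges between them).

The largest bag has 3 vertices, giving width 2; this decomposition certifies tw(G) ≤ 2. On the other hand G contains the 3-clique {a, c, d}. A clique must lie in a single bag of any decomposition, so no decomposition can have width below 2. Hence tw(G) = 2 exactly.

Treewidth 2.
One such decomposition:
Bags: B1 = {a, c, d}  B2 = {b, c, d}
Tree: B1–B2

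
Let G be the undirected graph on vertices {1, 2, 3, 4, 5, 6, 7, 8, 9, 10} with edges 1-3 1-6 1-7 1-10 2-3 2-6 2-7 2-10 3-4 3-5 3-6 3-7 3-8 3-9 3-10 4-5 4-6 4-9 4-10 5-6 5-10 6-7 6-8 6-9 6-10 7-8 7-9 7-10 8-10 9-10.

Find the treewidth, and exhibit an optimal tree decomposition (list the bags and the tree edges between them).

Treewidth 4.
One such decomposition:
Bags: B1 = {3, 4, 6, 9, 10}  B2 = {3, 6, 7, 9, 10}  B3 = {2, 3, 6, 7, 10}  B4 = {1, 3, 6, 7, 10}  B5 = {3, 4, 5, 6, 10}  B6 = {3, 6, 7, 8, 10}
Tree: B1–B2, B2–B3, B3–B4, B1–B5, B3–B6

Every bag has size at most 5, so the width is 5 − 1 = 4 and tw(G) ≤ 4. On the other hand G contains the 5-clique {3, 4, 6, 9, 10}. A clique must lie in a single bag of any decomposition, so no decomposition can have width below 4. Therefore the treewidth is 4.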